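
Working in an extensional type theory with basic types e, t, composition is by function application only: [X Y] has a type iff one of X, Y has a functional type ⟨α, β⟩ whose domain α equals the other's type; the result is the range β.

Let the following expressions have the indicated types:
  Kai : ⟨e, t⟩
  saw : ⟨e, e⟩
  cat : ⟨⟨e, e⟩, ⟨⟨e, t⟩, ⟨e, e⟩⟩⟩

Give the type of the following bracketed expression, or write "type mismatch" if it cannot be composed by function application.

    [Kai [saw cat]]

⟨e, e⟩

At [saw cat], cat : ⟨⟨e, e⟩, ⟨⟨e, t⟩, ⟨e, e⟩⟩⟩ takes saw : ⟨e, e⟩, giving ⟨⟨e, t⟩, ⟨e, e⟩⟩.
At [Kai [saw cat]], [saw cat] : ⟨⟨e, t⟩, ⟨e, e⟩⟩ takes Kai : ⟨e, t⟩, giving ⟨e, e⟩.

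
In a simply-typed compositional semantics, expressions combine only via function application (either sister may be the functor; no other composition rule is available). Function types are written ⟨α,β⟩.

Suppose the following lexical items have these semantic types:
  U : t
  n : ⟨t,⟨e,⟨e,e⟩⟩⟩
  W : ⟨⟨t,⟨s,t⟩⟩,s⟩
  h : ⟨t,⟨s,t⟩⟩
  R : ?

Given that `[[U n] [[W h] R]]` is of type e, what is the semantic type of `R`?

[[U n] [[W h] R]] must have type e. The sister [U n] has type ⟨e,⟨e,e⟩⟩; that is not a function onto e, so [[W h] R] must be the functor, of type ⟨⟨e,⟨e,e⟩⟩,e⟩.
[[W h] R] must have type ⟨⟨e,⟨e,e⟩⟩,e⟩. The sister [W h] has type s; that is not a function onto ⟨⟨e,⟨e,e⟩⟩,e⟩, so R must be the functor, of type ⟨s,⟨⟨e,⟨e,e⟩⟩,e⟩⟩.

⟨s,⟨⟨e,⟨e,e⟩⟩,e⟩⟩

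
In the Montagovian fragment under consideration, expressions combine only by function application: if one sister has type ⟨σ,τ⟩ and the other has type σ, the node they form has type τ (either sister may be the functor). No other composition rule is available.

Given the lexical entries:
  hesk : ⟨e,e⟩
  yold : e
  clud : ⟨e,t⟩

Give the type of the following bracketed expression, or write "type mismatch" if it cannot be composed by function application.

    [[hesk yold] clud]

t

[hesk yold] — hesk of type ⟨e,e⟩ combines with yold of type e: type e.
[[hesk yold] clud] — clud of type ⟨e,t⟩ combines with [hesk yold] of type e: type t.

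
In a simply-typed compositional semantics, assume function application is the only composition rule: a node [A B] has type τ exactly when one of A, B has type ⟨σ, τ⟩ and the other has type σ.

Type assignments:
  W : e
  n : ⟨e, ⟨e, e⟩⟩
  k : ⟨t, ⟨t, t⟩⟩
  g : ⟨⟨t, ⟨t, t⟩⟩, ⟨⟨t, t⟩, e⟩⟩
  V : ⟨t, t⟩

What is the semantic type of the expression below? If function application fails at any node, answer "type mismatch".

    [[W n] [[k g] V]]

e

[W n] — n of type ⟨e, ⟨e, e⟩⟩ combines with W of type e: type ⟨e, e⟩.
[k g] — g of type ⟨⟨t, ⟨t, t⟩⟩, ⟨⟨t, t⟩, e⟩⟩ combines with k of type ⟨t, ⟨t, t⟩⟩: type ⟨⟨t, t⟩, e⟩.
[[k g] V] — [k g] of type ⟨⟨t, t⟩, e⟩ combines with V of type ⟨t, t⟩: type e.
[[W n] [[k g] V]] — [W n] of type ⟨e, e⟩ combines with [[k g] V] of type e: type e.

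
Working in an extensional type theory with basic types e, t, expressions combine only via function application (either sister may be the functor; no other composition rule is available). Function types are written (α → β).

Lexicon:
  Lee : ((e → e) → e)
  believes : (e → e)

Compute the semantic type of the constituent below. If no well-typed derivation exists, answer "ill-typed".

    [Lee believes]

At [Lee believes], Lee : ((e → e) → e) takes believes : (e → e), giving e.

e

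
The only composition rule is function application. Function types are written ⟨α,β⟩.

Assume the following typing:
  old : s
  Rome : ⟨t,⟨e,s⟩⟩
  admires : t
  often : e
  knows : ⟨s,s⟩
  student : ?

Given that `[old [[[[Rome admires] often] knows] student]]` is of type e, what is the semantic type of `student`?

⟨s,⟨s,e⟩⟩

At [old [[[[Rome admires] often] knows] student]] (required: e): old is s, which is not a function with range e; hence [[[[Rome admires] often] knows] student] is the functor — type ⟨s,e⟩.
At [[[[Rome admires] often] knows] student] (required: ⟨s,e⟩): [[[Rome admires] often] knows] is s, which is not a function with range ⟨s,e⟩; hence student is the functor — type ⟨s,⟨s,e⟩⟩.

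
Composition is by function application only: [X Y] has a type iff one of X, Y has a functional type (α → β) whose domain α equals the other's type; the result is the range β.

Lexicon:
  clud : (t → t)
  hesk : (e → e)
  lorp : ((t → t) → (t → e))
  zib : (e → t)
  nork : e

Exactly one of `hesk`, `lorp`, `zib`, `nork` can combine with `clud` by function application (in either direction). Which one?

hesk : (e → e) — neither side's domain matches the other.
lorp — combines: lorp : ((t → t) → (t → e)) takes clud : (t → t) as argument, giving (t → e).
zib : (e → t) — neither side's domain matches the other.
nork : e — neither side's domain matches the other.

lorp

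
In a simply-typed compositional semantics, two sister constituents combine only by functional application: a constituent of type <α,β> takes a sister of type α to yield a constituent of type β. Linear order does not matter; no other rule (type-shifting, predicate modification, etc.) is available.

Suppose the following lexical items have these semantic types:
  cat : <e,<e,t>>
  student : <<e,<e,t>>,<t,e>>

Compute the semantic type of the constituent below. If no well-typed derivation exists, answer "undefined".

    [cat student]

<t,e>

[cat student] — student of type <<e,<e,t>>,<t,e>> combines with cat of type <e,<e,t>>: type <t,e>.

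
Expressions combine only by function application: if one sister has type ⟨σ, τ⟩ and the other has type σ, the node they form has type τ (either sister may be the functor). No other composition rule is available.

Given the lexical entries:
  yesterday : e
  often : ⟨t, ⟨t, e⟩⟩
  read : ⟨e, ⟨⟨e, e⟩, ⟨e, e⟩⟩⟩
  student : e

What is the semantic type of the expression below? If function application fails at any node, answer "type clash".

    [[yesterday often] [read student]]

type clash

[yesterday often]: e with ⟨t, ⟨t, e⟩⟩ — neither is a function whose domain matches the other; composition fails here.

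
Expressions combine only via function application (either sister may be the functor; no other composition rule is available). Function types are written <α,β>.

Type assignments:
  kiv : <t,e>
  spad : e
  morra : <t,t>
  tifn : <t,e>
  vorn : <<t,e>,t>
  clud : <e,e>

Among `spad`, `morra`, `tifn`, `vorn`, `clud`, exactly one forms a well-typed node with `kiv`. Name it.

spad : e — kiv needs t; spad needs nothing (atomic); neither fits.
morra : <t,t> — kiv needs t; morra needs t; neither fits.
tifn : <t,e> — kiv needs t; tifn needs t; neither fits.
vorn — combines: vorn : <<t,e>,t> takes kiv : <t,e> as argument, giving t.
clud : <e,e> — kiv needs t; clud needs e; neither fits.

vorn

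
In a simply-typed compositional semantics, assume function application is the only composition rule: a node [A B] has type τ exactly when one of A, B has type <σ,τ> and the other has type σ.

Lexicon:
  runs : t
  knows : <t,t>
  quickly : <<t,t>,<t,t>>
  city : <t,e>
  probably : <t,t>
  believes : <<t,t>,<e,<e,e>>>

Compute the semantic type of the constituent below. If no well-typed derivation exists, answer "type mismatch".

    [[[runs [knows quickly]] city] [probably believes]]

At [knows quickly], quickly : <<t,t>,<t,t>> takes knows : <t,t>, giving <t,t>.
At [runs [knows quickly]], [knows quickly] : <t,t> takes runs : t, giving t.
At [[runs [knows quickly]] city], city : <t,e> takes [runs [knows quickly]] : t, giving e.
At [probably believes], believes : <<t,t>,<e,<e,e>>> takes probably : <t,t>, giving <e,<e,e>>.
At [[[runs [knows quickly]] city] [probably believes]], [probably believes] : <e,<e,e>> takes [[runs [knows quickly]] city] : e, giving <e,e>.

<e,e>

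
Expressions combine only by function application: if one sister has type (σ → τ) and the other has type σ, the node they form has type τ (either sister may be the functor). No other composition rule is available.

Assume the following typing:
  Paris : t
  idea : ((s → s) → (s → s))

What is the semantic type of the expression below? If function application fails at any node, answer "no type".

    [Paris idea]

At [Paris idea]: neither t nor ((s → s) → (s → s)) can take the other as argument; the node is ill-typed.

no type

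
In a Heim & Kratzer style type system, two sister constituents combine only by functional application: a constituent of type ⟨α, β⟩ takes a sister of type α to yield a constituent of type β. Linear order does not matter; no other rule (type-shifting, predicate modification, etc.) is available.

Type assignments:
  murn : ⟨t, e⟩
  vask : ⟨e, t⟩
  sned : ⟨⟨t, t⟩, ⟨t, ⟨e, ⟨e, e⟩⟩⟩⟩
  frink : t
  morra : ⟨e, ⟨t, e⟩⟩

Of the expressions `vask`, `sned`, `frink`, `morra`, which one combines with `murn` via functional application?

vask : ⟨e, t⟩ — does not combine with murn.
sned : ⟨⟨t, t⟩, ⟨t, ⟨e, ⟨e, e⟩⟩⟩⟩ — does not combine with murn.
frink — combines: murn : ⟨t, e⟩ takes frink : t as argument, giving e.
morra : ⟨e, ⟨t, e⟩⟩ — does not combine with murn.

frink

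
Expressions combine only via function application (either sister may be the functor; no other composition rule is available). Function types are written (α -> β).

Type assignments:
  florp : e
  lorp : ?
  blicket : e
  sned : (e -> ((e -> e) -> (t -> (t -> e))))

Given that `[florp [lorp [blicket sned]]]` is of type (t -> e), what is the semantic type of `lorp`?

[florp [lorp [blicket sned]]] is required to be (t -> e). florp : e cannot yield (t -> e) as functor, so [lorp [blicket sned]] : (e -> (t -> e)).
[lorp [blicket sned]] is required to be (e -> (t -> e)). [blicket sned] : ((e -> e) -> (t -> (t -> e))) cannot yield (e -> (t -> e)) as functor, so lorp : (((e -> e) -> (t -> (t -> e))) -> (e -> (t -> e))).

(((e -> e) -> (t -> (t -> e))) -> (e -> (t -> e)))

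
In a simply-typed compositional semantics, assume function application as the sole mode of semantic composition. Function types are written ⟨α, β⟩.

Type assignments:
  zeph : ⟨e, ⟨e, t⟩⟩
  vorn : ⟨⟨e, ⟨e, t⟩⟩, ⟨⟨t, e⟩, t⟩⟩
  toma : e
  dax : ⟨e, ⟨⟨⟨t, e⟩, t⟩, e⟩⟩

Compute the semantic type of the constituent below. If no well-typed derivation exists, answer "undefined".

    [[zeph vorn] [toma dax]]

[zeph vorn] — vorn of type ⟨⟨e, ⟨e, t⟩⟩, ⟨⟨t, e⟩, t⟩⟩ combines with zeph of type ⟨e, ⟨e, t⟩⟩: type ⟨⟨t, e⟩, t⟩.
[toma dax] — dax of type ⟨e, ⟨⟨⟨t, e⟩, t⟩, e⟩⟩ combines with toma of type e: type ⟨⟨⟨t, e⟩, t⟩, e⟩.
[[zeph vorn] [toma dax]] — [toma dax] of type ⟨⟨⟨t, e⟩, t⟩, e⟩ combines with [zeph vorn] of type ⟨⟨t, e⟩, t⟩: type e.

e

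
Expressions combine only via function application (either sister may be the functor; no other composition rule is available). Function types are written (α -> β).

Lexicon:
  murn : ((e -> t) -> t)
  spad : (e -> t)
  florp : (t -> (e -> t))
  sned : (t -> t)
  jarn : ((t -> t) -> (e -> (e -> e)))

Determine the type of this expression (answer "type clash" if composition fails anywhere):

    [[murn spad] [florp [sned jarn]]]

type clash

[murn spad]: murn is ((e -> t) -> t), spad is (e -> t); result t.
[sned jarn]: jarn is ((t -> t) -> (e -> (e -> e))), sned is (t -> t); result (e -> (e -> e)).
[florp [sned jarn]]: (t -> (e -> t)) and (e -> (e -> e)) cannot combine by function application — type clash.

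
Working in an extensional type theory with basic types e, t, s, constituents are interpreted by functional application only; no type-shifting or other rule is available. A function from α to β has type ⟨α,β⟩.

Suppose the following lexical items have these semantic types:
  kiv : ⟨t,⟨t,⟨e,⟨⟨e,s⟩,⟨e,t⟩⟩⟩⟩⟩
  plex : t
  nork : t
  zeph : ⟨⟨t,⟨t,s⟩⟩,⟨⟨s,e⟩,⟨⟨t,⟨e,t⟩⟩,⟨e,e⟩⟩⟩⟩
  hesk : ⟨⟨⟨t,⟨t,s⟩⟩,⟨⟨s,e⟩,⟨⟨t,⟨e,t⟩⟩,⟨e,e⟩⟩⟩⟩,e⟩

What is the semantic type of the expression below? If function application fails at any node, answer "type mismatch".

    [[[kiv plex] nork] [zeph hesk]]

⟨⟨e,s⟩,⟨e,t⟩⟩

At [kiv plex], kiv : ⟨t,⟨t,⟨e,⟨⟨e,s⟩,⟨e,t⟩⟩⟩⟩⟩ takes plex : t, giving ⟨t,⟨e,⟨⟨e,s⟩,⟨e,t⟩⟩⟩⟩.
At [[kiv plex] nork], [kiv plex] : ⟨t,⟨e,⟨⟨e,s⟩,⟨e,t⟩⟩⟩⟩ takes nork : t, giving ⟨e,⟨⟨e,s⟩,⟨e,t⟩⟩⟩.
At [zeph hesk], hesk : ⟨⟨⟨t,⟨t,s⟩⟩,⟨⟨s,e⟩,⟨⟨t,⟨e,t⟩⟩,⟨e,e⟩⟩⟩⟩,e⟩ takes zeph : ⟨⟨t,⟨t,s⟩⟩,⟨⟨s,e⟩,⟨⟨t,⟨e,t⟩⟩,⟨e,e⟩⟩⟩⟩, giving e.
At [[[kiv plex] nork] [zeph hesk]], [[kiv plex] nork] : ⟨e,⟨⟨e,s⟩,⟨e,t⟩⟩⟩ takes [zeph hesk] : e, giving ⟨⟨e,s⟩,⟨e,t⟩⟩.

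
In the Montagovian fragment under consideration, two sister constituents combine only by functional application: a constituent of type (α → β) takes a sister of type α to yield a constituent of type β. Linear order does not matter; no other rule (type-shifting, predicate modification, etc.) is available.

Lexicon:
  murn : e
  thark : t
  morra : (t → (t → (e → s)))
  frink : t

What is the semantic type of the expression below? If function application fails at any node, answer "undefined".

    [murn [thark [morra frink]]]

s

[morra frink]: functor morra : (t → (t → (e → s))), argument frink : t; result (t → (e → s)).
[thark [morra frink]]: functor [morra frink] : (t → (e → s)), argument thark : t; result (e → s).
[murn [thark [morra frink]]]: functor [thark [morra frink]] : (e → s), argument murn : e; result s.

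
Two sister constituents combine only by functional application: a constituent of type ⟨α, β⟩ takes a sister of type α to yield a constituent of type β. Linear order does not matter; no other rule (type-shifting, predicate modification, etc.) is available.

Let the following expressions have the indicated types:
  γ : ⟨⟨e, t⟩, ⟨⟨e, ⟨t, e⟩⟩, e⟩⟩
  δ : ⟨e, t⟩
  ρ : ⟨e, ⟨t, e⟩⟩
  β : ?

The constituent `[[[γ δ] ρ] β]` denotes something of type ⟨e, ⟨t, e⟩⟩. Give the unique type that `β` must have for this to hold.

⟨e, ⟨e, ⟨t, e⟩⟩⟩

[[[γ δ] ρ] β] is required to be ⟨e, ⟨t, e⟩⟩. [[γ δ] ρ] : e cannot yield ⟨e, ⟨t, e⟩⟩ as functor, so β : ⟨e, ⟨e, ⟨t, e⟩⟩⟩.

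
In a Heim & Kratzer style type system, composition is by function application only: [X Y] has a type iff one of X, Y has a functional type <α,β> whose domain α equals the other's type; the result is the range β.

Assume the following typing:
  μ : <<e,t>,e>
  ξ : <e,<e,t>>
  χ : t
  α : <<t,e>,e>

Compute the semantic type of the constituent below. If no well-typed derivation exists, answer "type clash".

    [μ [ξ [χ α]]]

At [χ α]: neither t nor <<t,e>,e> can take the other as argument; the node is ill-typed.

type clash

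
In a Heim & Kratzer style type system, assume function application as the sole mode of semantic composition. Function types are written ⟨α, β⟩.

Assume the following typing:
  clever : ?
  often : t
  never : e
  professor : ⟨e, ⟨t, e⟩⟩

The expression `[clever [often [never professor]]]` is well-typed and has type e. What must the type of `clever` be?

⟨e, e⟩

[clever [often [never professor]]] must have type e. The sister [often [never professor]] has type e; that is not a function onto e, so clever must be the functor, of type ⟨e, e⟩.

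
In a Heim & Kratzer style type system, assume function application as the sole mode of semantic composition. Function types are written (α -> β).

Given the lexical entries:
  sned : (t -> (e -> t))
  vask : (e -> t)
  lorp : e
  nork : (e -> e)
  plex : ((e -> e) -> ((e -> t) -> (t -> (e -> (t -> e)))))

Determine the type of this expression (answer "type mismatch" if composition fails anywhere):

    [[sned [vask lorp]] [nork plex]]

(t -> (e -> (t -> e)))

[vask lorp] — vask of type (e -> t) combines with lorp of type e: type t.
[sned [vask lorp]] — sned of type (t -> (e -> t)) combines with [vask lorp] of type t: type (e -> t).
[nork plex] — plex of type ((e -> e) -> ((e -> t) -> (t -> (e -> (t -> e))))) combines with nork of type (e -> e): type ((e -> t) -> (t -> (e -> (t -> e)))).
[[sned [vask lorp]] [nork plex]] — [nork plex] of type ((e -> t) -> (t -> (e -> (t -> e)))) combines with [sned [vask lorp]] of type (e -> t): type (t -> (e -> (t -> e))).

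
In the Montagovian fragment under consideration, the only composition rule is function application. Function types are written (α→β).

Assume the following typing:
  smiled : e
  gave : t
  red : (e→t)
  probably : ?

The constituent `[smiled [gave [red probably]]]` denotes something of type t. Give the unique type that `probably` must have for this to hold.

[smiled [gave [red probably]]] must have type t. The sister smiled has type e; that is not a function onto t, so [gave [red probably]] must be the functor, of type (e→t).
[gave [red probably]] must have type (e→t). The sister gave has type t; that is not a function onto (e→t), so [red probably] must be the functor, of type (t→(e→t)).
[red probably] must have type (t→(e→t)). The sister red has type (e→t); that is not a function onto (t→(e→t)), so probably must be the functor, of type ((e→t)→(t→(e→t))).

((e→t)→(t→(e→t)))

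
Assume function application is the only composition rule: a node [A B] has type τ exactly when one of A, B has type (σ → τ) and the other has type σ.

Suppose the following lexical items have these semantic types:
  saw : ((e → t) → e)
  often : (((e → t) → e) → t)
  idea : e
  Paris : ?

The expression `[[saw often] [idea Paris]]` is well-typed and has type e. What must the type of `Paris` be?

(e → (t → e))

[[saw often] [idea Paris]] is required to be e. [saw often] : t cannot yield e as functor, so [idea Paris] : (t → e).
[idea Paris] is required to be (t → e). idea : e cannot yield (t → e) as functor, so Paris : (e → (t → e)).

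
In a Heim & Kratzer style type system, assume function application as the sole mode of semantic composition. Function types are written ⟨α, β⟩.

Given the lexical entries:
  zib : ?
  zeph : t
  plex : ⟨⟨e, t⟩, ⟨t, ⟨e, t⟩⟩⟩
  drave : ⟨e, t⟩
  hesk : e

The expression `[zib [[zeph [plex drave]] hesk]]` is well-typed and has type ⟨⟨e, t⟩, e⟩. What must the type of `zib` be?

⟨t, ⟨⟨e, t⟩, e⟩⟩

At [zib [[zeph [plex drave]] hesk]] (required: ⟨⟨e, t⟩, e⟩): [[zeph [plex drave]] hesk] is t, which is not a function with range ⟨⟨e, t⟩, e⟩; hence zib is the functor — type ⟨t, ⟨⟨e, t⟩, e⟩⟩.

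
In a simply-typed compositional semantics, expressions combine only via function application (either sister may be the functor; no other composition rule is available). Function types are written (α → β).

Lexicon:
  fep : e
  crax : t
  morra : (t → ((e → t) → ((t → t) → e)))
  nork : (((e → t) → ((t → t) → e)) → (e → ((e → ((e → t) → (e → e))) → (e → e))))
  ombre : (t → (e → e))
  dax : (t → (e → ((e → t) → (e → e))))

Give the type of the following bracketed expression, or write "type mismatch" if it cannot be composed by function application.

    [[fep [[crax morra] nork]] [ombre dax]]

At [crax morra], morra : (t → ((e → t) → ((t → t) → e))) takes crax : t, giving ((e → t) → ((t → t) → e)).
At [[crax morra] nork], nork : (((e → t) → ((t → t) → e)) → (e → ((e → ((e → t) → (e → e))) → (e → e)))) takes [crax morra] : ((e → t) → ((t → t) → e)), giving (e → ((e → ((e → t) → (e → e))) → (e → e))).
At [fep [[crax morra] nork]], [[crax morra] nork] : (e → ((e → ((e → t) → (e → e))) → (e → e))) takes fep : e, giving ((e → ((e → t) → (e → e))) → (e → e)).
[ombre dax]: (t → (e → e)) and (t → (e → ((e → t) → (e → e)))) cannot combine by function application — type clash.

type mismatch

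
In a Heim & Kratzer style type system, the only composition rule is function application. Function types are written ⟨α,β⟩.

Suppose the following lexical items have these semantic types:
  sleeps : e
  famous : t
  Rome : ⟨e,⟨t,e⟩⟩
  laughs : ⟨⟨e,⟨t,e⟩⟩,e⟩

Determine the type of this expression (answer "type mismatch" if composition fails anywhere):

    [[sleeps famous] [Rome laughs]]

type mismatch

[sleeps famous]: e and t cannot combine by function application — type clash.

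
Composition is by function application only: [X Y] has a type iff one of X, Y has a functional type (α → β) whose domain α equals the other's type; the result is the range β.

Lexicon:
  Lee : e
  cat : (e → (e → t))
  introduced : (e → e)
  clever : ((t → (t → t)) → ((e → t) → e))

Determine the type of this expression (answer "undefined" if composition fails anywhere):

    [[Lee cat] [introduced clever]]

[Lee cat] — cat of type (e → (e → t)) combines with Lee of type e: type (e → t).
[introduced clever]: (e → e) and ((t → (t → t)) → ((e → t) → e)) cannot combine by function application — type clash.

undefined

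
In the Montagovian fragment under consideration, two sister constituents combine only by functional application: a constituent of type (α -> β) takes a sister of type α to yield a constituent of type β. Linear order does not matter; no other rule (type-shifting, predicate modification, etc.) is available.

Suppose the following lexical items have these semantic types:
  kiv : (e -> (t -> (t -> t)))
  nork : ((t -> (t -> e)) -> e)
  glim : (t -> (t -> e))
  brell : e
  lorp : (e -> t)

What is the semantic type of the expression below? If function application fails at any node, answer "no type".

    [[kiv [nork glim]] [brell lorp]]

(t -> t)

[nork glim]: ((t -> (t -> e)) -> e) applied to (t -> (t -> e)) yields e.
[kiv [nork glim]]: (e -> (t -> (t -> t))) applied to e yields (t -> (t -> t)).
[brell lorp]: (e -> t) applied to e yields t.
[[kiv [nork glim]] [brell lorp]]: (t -> (t -> t)) applied to t yields (t -> t).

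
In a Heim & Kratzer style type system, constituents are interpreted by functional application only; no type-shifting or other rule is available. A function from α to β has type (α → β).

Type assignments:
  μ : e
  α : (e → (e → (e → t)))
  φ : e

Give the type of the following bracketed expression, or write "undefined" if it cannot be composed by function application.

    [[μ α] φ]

(e → t)

[μ α]: α is (e → (e → (e → t))), μ is e; result (e → (e → t)).
[[μ α] φ]: [μ α] is (e → (e → t)), φ is e; result (e → t).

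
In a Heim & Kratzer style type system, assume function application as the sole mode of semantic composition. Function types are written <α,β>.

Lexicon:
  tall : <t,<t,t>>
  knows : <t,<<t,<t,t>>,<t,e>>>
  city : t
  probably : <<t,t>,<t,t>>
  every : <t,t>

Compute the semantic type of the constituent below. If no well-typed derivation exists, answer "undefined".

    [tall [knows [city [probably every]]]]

<t,e>

At [probably every], probably : <<t,t>,<t,t>> takes every : <t,t>, giving <t,t>.
At [city [probably every]], [probably every] : <t,t> takes city : t, giving t.
At [knows [city [probably every]]], knows : <t,<<t,<t,t>>,<t,e>>> takes [city [probably every]] : t, giving <<t,<t,t>>,<t,e>>.
At [tall [knows [city [probably every]]]], [knows [city [probably every]]] : <<t,<t,t>>,<t,e>> takes tall : <t,<t,t>>, giving <t,e>.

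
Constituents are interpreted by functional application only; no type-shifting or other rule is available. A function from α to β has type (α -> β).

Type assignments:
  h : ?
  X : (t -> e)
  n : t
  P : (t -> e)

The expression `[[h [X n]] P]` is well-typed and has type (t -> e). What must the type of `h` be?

At [[h [X n]] P] (required: (t -> e)): P is (t -> e), which is not a function with range (t -> e); hence [h [X n]] is the functor — type ((t -> e) -> (t -> e)).
At [h [X n]] (required: ((t -> e) -> (t -> e))): [X n] is e, which is not a function with range ((t -> e) -> (t -> e)); hence h is the functor — type (e -> ((t -> e) -> (t -> e))).

(e -> ((t -> e) -> (t -> e)))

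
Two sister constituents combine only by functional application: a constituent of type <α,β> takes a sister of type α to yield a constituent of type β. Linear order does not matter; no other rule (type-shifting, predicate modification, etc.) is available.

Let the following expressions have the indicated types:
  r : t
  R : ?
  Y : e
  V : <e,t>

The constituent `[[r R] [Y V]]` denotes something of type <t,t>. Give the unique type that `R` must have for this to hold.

At [[r R] [Y V]] (required: <t,t>): [Y V] is t, which is not a function with range <t,t>; hence [r R] is the functor — type <t,<t,t>>.
At [r R] (required: <t,<t,t>>): r is t, which is not a function with range <t,<t,t>>; hence R is the functor — type <t,<t,<t,t>>>.

<t,<t,<t,t>>>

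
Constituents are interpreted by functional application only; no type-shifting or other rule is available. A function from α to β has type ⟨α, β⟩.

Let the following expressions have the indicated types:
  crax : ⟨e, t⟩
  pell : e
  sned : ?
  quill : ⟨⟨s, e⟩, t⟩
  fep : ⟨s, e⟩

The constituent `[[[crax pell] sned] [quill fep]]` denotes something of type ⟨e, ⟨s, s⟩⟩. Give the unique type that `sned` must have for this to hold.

[[[crax pell] sned] [quill fep]] is required to be ⟨e, ⟨s, s⟩⟩. [quill fep] : t cannot yield ⟨e, ⟨s, s⟩⟩ as functor, so [[crax pell] sned] : ⟨t, ⟨e, ⟨s, s⟩⟩⟩.
[[crax pell] sned] is required to be ⟨t, ⟨e, ⟨s, s⟩⟩⟩. [crax pell] : t cannot yield ⟨t, ⟨e, ⟨s, s⟩⟩⟩ as functor, so sned : ⟨t, ⟨t, ⟨e, ⟨s, s⟩⟩⟩⟩.

⟨t, ⟨t, ⟨e, ⟨s, s⟩⟩⟩⟩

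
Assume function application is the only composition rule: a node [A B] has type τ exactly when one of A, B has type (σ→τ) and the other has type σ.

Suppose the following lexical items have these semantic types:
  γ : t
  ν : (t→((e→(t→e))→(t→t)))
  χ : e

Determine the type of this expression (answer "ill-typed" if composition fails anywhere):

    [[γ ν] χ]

[γ ν] — ν of type (t→((e→(t→e))→(t→t))) combines with γ of type t: type ((e→(t→e))→(t→t)).
[[γ ν] χ]: ((e→(t→e))→(t→t)) with e — neither is a function whose domain matches the other; composition fails here.

ill-typed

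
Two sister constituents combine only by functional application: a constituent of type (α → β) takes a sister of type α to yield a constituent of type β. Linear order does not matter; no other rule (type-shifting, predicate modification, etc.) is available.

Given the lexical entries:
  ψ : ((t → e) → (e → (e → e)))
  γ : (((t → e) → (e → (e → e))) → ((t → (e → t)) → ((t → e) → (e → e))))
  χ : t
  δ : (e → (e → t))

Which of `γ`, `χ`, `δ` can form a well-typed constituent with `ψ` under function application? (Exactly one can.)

γ — combines: γ : (((t → e) → (e → (e → e))) → ((t → (e → t)) → ((t → e) → (e → e)))) takes ψ : ((t → e) → (e → (e → e))) as argument, giving ((t → (e → t)) → ((t → e) → (e → e))).
χ : t — ψ needs (t → e); χ needs nothing (atomic); neither fits.
δ : (e → (e → t)) — ψ needs (t → e); δ needs e; neither fits.

γ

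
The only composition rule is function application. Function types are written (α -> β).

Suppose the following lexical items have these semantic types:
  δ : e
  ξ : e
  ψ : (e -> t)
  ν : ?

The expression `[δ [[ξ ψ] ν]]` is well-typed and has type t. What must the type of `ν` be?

For [δ [[ξ ψ] ν]] to have type t with δ of type e, [[ξ ψ] ν] must be the function: [[ξ ψ] ν] : (e -> t).
For [[ξ ψ] ν] to have type (e -> t) with [ξ ψ] of type t, ν must be the function: ν : (t -> (e -> t)).

(t -> (e -> t))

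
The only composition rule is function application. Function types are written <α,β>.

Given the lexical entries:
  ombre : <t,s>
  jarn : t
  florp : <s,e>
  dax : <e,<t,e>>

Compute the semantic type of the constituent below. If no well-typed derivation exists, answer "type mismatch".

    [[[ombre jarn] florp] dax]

At [ombre jarn], ombre : <t,s> takes jarn : t, giving s.
At [[ombre jarn] florp], florp : <s,e> takes [ombre jarn] : s, giving e.
At [[[ombre jarn] florp] dax], dax : <e,<t,e>> takes [[ombre jarn] florp] : e, giving <t,e>.

<t,e>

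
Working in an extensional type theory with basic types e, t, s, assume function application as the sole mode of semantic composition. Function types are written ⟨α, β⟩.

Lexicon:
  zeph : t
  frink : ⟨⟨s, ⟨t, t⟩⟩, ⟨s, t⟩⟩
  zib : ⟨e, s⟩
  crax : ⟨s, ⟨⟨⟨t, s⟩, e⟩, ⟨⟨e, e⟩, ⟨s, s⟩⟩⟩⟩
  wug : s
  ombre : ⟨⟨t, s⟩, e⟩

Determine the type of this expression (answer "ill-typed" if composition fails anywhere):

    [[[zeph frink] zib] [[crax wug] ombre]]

At [zeph frink]: neither t nor ⟨⟨s, ⟨t, t⟩⟩, ⟨s, t⟩⟩ can take the other as argument; the node is ill-typed.

ill-typed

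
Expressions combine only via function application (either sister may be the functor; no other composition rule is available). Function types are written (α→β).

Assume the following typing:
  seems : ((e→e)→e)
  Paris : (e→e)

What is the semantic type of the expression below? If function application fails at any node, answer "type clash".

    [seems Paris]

[seems Paris]: ((e→e)→e) applied to (e→e) yields e.

e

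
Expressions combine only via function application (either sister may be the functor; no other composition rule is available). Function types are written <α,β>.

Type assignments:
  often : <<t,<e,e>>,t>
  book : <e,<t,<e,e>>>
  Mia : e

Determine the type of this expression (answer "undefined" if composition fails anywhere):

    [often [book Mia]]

t

At [book Mia], book : <e,<t,<e,e>>> takes Mia : e, giving <t,<e,e>>.
At [often [book Mia]], often : <<t,<e,e>>,t> takes [book Mia] : <t,<e,e>>, giving t.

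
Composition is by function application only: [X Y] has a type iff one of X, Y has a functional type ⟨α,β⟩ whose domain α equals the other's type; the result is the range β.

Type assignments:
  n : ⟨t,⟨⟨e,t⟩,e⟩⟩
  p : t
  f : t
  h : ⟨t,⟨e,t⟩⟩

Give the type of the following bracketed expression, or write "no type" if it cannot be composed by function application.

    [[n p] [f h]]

e

[n p] — n of type ⟨t,⟨⟨e,t⟩,e⟩⟩ combines with p of type t: type ⟨⟨e,t⟩,e⟩.
[f h] — h of type ⟨t,⟨e,t⟩⟩ combines with f of type t: type ⟨e,t⟩.
[[n p] [f h]] — [n p] of type ⟨⟨e,t⟩,e⟩ combines with [f h] of type ⟨e,t⟩: type e.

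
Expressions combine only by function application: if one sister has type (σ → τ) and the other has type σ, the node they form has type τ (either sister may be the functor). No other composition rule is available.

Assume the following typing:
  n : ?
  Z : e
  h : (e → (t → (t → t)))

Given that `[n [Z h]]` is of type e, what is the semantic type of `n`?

((t → (t → t)) → e)

For [n [Z h]] to have type e with [Z h] of type (t → (t → t)), n must be the function: n : ((t → (t → t)) → e).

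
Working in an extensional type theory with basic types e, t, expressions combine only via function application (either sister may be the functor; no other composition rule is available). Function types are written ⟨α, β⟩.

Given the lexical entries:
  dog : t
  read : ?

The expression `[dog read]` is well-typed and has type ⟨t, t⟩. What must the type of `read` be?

For [dog read] to have type ⟨t, t⟩ with dog of type t, read must be the function: read : ⟨t, ⟨t, t⟩⟩.

⟨t, ⟨t, t⟩⟩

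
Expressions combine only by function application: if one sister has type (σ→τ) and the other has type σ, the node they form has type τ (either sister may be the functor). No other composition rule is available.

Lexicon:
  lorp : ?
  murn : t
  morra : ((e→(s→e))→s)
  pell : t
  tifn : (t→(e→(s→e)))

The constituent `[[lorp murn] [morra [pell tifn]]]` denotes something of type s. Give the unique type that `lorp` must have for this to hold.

[[lorp murn] [morra [pell tifn]]] is required to be s. [morra [pell tifn]] : s cannot yield s as functor, so [lorp murn] : (s→s).
[lorp murn] is required to be (s→s). murn : t cannot yield (s→s) as functor, so lorp : (t→(s→s)).

(t→(s→s))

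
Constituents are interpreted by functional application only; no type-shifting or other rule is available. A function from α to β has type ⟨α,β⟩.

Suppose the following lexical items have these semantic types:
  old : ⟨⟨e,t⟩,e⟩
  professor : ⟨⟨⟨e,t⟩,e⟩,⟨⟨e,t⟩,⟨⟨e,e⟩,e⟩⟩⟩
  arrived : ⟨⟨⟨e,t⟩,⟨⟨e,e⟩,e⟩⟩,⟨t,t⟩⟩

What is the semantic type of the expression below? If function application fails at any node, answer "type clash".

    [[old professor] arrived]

[old professor] — professor of type ⟨⟨⟨e,t⟩,e⟩,⟨⟨e,t⟩,⟨⟨e,e⟩,e⟩⟩⟩ combines with old of type ⟨⟨e,t⟩,e⟩: type ⟨⟨e,t⟩,⟨⟨e,e⟩,e⟩⟩.
[[old professor] arrived] — arrived of type ⟨⟨⟨e,t⟩,⟨⟨e,e⟩,e⟩⟩,⟨t,t⟩⟩ combines with [old professor] of type ⟨⟨e,t⟩,⟨⟨e,e⟩,e⟩⟩: type ⟨t,t⟩.

⟨t,t⟩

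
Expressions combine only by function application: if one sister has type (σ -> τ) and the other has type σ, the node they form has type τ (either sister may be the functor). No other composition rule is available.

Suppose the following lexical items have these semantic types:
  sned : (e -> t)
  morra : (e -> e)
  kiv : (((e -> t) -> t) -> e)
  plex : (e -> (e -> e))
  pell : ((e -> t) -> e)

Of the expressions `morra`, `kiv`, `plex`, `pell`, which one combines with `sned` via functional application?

morra : (e -> e) — does not combine with sned.
kiv : (((e -> t) -> t) -> e) — does not combine with sned.
plex : (e -> (e -> e)) — does not combine with sned.
pell — combines: pell : ((e -> t) -> e) takes sned : (e -> t) as argument, giving e.

pell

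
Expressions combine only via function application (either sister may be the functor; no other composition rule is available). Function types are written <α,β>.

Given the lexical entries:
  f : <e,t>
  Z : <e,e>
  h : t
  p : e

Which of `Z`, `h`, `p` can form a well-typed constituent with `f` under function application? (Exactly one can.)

Z : <e,e> — does not combine with f.
h : t — does not combine with f.
p — combines: f : <e,t> takes p : e as argument, giving t.

p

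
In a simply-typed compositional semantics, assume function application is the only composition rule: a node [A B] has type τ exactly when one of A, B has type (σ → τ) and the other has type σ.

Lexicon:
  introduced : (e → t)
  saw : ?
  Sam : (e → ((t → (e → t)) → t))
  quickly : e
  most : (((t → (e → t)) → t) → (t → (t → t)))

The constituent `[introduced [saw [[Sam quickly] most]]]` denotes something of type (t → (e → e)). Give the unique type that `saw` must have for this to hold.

At [introduced [saw [[Sam quickly] most]]] (required: (t → (e → e))): introduced is (e → t), which is not a function with range (t → (e → e)); hence [saw [[Sam quickly] most]] is the functor — type ((e → t) → (t → (e → e))).
At [saw [[Sam quickly] most]] (required: ((e → t) → (t → (e → e)))): [[Sam quickly] most] is (t → (t → t)), which is not a function with range ((e → t) → (t → (e → e))); hence saw is the functor — type ((t → (t → t)) → ((e → t) → (t → (e → e)))).

((t → (t → t)) → ((e → t) → (t → (e → e))))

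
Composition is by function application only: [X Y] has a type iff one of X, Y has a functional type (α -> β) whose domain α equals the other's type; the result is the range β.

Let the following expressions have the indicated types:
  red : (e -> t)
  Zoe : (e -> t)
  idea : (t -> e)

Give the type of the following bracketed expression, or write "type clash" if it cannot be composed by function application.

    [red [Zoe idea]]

type clash

[Zoe idea]: (e -> t) and (t -> e) cannot combine by function application — type clash.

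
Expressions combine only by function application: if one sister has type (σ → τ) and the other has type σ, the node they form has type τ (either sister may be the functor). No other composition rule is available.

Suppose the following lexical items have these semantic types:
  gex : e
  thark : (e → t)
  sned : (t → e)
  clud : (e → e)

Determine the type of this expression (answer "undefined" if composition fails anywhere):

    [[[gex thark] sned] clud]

[gex thark] — thark of type (e → t) combines with gex of type e: type t.
[[gex thark] sned] — sned of type (t → e) combines with [gex thark] of type t: type e.
[[[gex thark] sned] clud] — clud of type (e → e) combines with [[gex thark] sned] of type e: type e.

e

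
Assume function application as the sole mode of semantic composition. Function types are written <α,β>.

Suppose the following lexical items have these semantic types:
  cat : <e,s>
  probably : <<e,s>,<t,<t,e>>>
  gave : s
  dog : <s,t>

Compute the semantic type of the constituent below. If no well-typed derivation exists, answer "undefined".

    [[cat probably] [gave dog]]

<t,e>

[cat probably] — probably of type <<e,s>,<t,<t,e>>> combines with cat of type <e,s>: type <t,<t,e>>.
[gave dog] — dog of type <s,t> combines with gave of type s: type t.
[[cat probably] [gave dog]] — [cat probably] of type <t,<t,e>> combines with [gave dog] of type t: type <t,e>.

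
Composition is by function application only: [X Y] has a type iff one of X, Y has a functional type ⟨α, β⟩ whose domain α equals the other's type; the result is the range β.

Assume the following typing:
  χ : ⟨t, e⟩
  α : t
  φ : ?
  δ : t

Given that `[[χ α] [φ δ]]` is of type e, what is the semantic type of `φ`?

For [[χ α] [φ δ]] to have type e with [χ α] of type e, [φ δ] must be the function: [φ δ] : ⟨e, e⟩.
For [φ δ] to have type ⟨e, e⟩ with δ of type t, φ must be the function: φ : ⟨t, ⟨e, e⟩⟩.

⟨t, ⟨e, e⟩⟩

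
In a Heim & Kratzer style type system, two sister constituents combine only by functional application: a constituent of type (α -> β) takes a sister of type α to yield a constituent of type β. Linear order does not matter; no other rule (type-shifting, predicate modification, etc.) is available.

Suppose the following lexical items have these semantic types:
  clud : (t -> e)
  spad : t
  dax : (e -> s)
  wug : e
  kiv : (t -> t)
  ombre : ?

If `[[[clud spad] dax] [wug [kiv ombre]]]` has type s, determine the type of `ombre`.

((t -> t) -> (e -> (s -> s)))

[[[clud spad] dax] [wug [kiv ombre]]] is required to be s. [[clud spad] dax] : s cannot yield s as functor, so [wug [kiv ombre]] : (s -> s).
[wug [kiv ombre]] is required to be (s -> s). wug : e cannot yield (s -> s) as functor, so [kiv ombre] : (e -> (s -> s)).
[kiv ombre] is required to be (e -> (s -> s)). kiv : (t -> t) cannot yield (e -> (s -> s)) as functor, so ombre : ((t -> t) -> (e -> (s -> s))).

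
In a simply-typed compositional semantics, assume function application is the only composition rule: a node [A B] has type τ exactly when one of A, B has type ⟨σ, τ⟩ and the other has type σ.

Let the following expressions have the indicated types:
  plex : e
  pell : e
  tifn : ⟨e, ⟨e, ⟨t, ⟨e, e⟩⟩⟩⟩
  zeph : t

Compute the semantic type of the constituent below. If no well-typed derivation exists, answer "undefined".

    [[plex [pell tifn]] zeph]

[pell tifn]: functor tifn : ⟨e, ⟨e, ⟨t, ⟨e, e⟩⟩⟩⟩, argument pell : e; result ⟨e, ⟨t, ⟨e, e⟩⟩⟩.
[plex [pell tifn]]: functor [pell tifn] : ⟨e, ⟨t, ⟨e, e⟩⟩⟩, argument plex : e; result ⟨t, ⟨e, e⟩⟩.
[[plex [pell tifn]] zeph]: functor [plex [pell tifn]] : ⟨t, ⟨e, e⟩⟩, argument zeph : t; result ⟨e, e⟩.

⟨e, e⟩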